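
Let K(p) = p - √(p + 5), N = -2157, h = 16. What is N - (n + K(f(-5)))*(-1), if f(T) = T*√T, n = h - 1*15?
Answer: -2156 - √(5 - 5*I*√5) - 5*I*√5 ≈ -2158.9 - 9.2767*I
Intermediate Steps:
n = 1 (n = 16 - 1*15 = 16 - 15 = 1)
f(T) = T^(3/2)
K(p) = p - √(5 + p)
N - (n + K(f(-5)))*(-1) = -2157 - (1 + ((-5)^(3/2) - √(5 + (-5)^(3/2))))*(-1) = -2157 - (1 + (-5*I*√5 - √(5 - 5*I*√5)))*(-1) = -2157 - (1 + (-√(5 - 5*I*√5) - 5*I*√5))*(-1) = -2157 - (1 - √(5 - 5*I*√5) - 5*I*√5)*(-1) = -2157 - (-1 + √(5 - 5*I*√5) + 5*I*√5) = -2157 + (1 - √(5 - 5*I*√5) - 5*I*√5) = -2156 - √(5 - 5*I*√5) - 5*I*√5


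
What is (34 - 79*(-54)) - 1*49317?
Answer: -45017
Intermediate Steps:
(34 - 79*(-54)) - 1*49317 = (34 + 4266) - 49317 = 4300 - 49317 = -45017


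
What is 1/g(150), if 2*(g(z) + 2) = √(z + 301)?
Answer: 8/435 + 2*√451/435 ≈ 0.11603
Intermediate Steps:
g(z) = -2 + √(301 + z)/2 (g(z) = -2 + √(z + 301)/2 = -2 + √(301 + z)/2)
1/g(150) = 1/(-2 + √(301 + 150)/2) = 1/(-2 + √451/2)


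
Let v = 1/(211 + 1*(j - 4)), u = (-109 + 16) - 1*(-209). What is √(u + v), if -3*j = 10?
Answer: √43307069/611 ≈ 10.771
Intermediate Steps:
j = -10/3 (j = -⅓*10 = -10/3 ≈ -3.3333)
u = 116 (u = -93 + 209 = 116)
v = 3/611 (v = 1/(211 + 1*(-10/3 - 4)) = 1/(211 + 1*(-22/3)) = 1/(211 - 22/3) = 1/(611/3) = 3/611 ≈ 0.0049100)
√(u + v) = √(116 + 3/611) = √(70879/611) = √43307069/611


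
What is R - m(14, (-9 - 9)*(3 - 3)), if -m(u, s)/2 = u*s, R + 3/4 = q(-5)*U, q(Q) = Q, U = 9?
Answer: -183/4 ≈ -45.750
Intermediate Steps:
R = -183/4 (R = -3/4 - 5*9 = -3/4 - 45 = -183/4 ≈ -45.750)
m(u, s) = -2*s*u (m(u, s) = -2*u*s = -2*s*u)
R - m(14, (-9 - 9)*(3 - 3)) = -183/4 - (-2)*(-9 - 9)*(3 - 3)*14 = -183/4 - (-2)*(-18*0)*14 = -183/4 - (-2)*0*14 = -183/4 - 1*0 = -183/4 + 0 = -183/4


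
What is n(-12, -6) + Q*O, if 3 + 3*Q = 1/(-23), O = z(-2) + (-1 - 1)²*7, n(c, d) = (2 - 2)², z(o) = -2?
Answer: -1820/69 ≈ -26.377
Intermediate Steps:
n(c, d) = 0 (n(c, d) = 0² = 0)
O = 26 (O = -2 + (-1 - 1)²*7 = -2 + (-2)²*7 = -2 + 4*7 = -2 + 28 = 26)
Q = -70/69 (Q = -1 + (⅓)/(-23) = -1 + (⅓)*(-1/23) = -1 - 1/69 = -70/69 ≈ -1.0145)
n(-12, -6) + Q*O = 0 - 70/69*26 = 0 - 1820/69 = -1820/69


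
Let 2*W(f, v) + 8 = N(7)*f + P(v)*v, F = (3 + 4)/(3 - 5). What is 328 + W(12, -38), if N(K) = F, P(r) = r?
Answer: 1025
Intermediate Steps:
F = -7/2 (F = 7/(-2) = 7*(-½) = -7/2 ≈ -3.5000)
N(K) = -7/2
W(f, v) = -4 + v²/2 - 7*f/4 (W(f, v) = -4 + (-7*f/2 + v*v)/2 = -4 + (-7*f/2 + v²)/2 = -4 + (v² - 7*f/2)/2 = -4 + (v²/2 - 7*f/4) = -4 + v²/2 - 7*f/4)
328 + W(12, -38) = 328 + (-4 + (½)*(-38)² - 7/4*12) = 328 + (-4 + (½)*1444 - 21) = 328 + (-4 + 722 - 21) = 328 + 697 = 1025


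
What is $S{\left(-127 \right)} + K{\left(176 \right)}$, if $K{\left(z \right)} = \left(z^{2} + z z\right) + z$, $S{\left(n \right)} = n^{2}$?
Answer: $78257$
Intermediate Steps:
$K{\left(z \right)} = z + 2 z^{2}$ ($K{\left(z \right)} = \left(z^{2} + z^{2}\right) + z = 2 z^{2} + z = z + 2 z^{2}$)
$S{\left(-127 \right)} + K{\left(176 \right)} = \left(-127\right)^{2} + 176 \left(1 + 2 \cdot 176\right) = 16129 + 176 \left(1 + 352\right) = 16129 + 176 \cdot 353 = 16129 + 62128 = 78257$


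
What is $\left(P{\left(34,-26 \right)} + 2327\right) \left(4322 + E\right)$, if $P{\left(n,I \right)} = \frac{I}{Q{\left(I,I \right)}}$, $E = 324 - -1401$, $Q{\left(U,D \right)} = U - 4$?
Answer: $\frac{211149146}{15} \approx 1.4077 \cdot 10^{7}$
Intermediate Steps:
$Q{\left(U,D \right)} = -4 + U$ ($Q{\left(U,D \right)} = U - 4 = -4 + U$)
$E = 1725$ ($E = 324 + 1401 = 1725$)
$P{\left(n,I \right)} = \frac{I}{-4 + I}$
$\left(P{\left(34,-26 \right)} + 2327\right) \left(4322 + E\right) = \left(- \frac{26}{-4 - 26} + 2327\right) \left(4322 + 1725\right) = \left(- \frac{26}{-30} + 2327\right) 6047 = \left(\left(-26\right) \left(- \frac{1}{30}\right) + 2327\right) 6047 = \left(\frac{13}{15} + 2327\right) 6047 = \frac{34918}{15} \cdot 6047 = \frac{211149146}{15}$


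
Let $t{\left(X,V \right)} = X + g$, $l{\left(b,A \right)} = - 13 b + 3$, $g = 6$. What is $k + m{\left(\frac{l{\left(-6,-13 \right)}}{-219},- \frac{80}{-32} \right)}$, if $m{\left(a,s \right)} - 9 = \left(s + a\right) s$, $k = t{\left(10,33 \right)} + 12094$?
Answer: $\frac{3540303}{292} \approx 12124.0$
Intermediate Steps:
$l{\left(b,A \right)} = 3 - 13 b$
$t{\left(X,V \right)} = 6 + X$ ($t{\left(X,V \right)} = X + 6 = 6 + X$)
$k = 12110$ ($k = \left(6 + 10\right) + 12094 = 16 + 12094 = 12110$)
$m{\left(a,s \right)} = 9 + s \left(a + s\right)$ ($m{\left(a,s \right)} = 9 + \left(s + a\right) s = 9 + \left(a + s\right) s = 9 + s \left(a + s\right)$)
$k + m{\left(\frac{l{\left(-6,-13 \right)}}{-219},- \frac{80}{-32} \right)} = 12110 + \left(9 + \left(- \frac{80}{-32}\right)^{2} + \frac{3 - -78}{-219} \left(- \frac{80}{-32}\right)\right) = 12110 + \left(9 + \left(\left(-80\right) \left(- \frac{1}{32}\right)\right)^{2} + \left(3 + 78\right) \left(- \frac{1}{219}\right) \left(\left(-80\right) \left(- \frac{1}{32}\right)\right)\right) = 12110 + \left(9 + \left(\frac{5}{2}\right)^{2} + 81 \left(- \frac{1}{219}\right) \frac{5}{2}\right) = 12110 + \left(9 + \frac{25}{4} - \frac{135}{146}\right) = 12110 + \frac{4183}{292} = \frac{3540303}{292}$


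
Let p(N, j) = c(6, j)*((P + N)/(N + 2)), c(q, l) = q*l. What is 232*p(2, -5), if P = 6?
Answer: -13920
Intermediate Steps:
c(q, l) = l*q
p(N, j) = 6*j*(6 + N)/(2 + N) (p(N, j) = (j*6)*((6 + N)/(N + 2)) = (6*j)*((6 + N)/(2 + N)) = 6*j*(6 + N)/(2 + N))
232*p(2, -5) = 232*(6*(-5)*(6 + 2)/(2 + 2)) = 232*(6*(-5)*8/4) = 232*(6*(-5)*(1/4)*8) = 232*(-60) = -13920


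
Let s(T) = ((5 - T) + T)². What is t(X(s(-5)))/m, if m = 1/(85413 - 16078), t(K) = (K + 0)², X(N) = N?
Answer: 43334375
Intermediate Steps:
s(T) = 25 (s(T) = 5² = 25)
t(K) = K²
m = 1/69335 ≈ 1.4423e-5
t(X(s(-5)))/m = 25²/(1/69335) = 625*69335 = 43334375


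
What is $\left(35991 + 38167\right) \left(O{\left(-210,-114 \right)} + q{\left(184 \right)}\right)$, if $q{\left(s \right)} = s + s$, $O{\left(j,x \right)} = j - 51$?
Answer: $7934906$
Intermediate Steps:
$O{\left(j,x \right)} = -51 + j$
$q{\left(s \right)} = 2 s$
$\left(35991 + 38167\right) \left(O{\left(-210,-114 \right)} + q{\left(184 \right)}\right) = \left(35991 + 38167\right) \left(\left(-51 - 210\right) + 2 \cdot 184\right) = 74158 \left(-261 + 368\right) = 74158 \cdot 107 = 7934906$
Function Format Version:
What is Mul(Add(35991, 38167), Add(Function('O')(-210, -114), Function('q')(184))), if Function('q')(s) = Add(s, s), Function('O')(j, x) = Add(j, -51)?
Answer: 7934906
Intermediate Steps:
Function('O')(j, x) = Add(-51, j)
Function('q')(s) = Mul(2, s)
Mul(Add(35991, 38167), Add(Function('O')(-210, -114), Function('q')(184))) = Mul(Add(35991, 38167), Add(Add(-51, -210), Mul(2, 184))) = Mul(74158, Add(-261, 368)) = Mul(74158, 107) = 7934906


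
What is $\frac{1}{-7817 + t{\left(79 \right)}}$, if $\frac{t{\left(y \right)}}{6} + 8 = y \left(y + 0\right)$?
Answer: $\frac{1}{29581} \approx 3.3805 \cdot 10^{-5}$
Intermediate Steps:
$t{\left(y \right)} = -48 + 6 y^{2}$ ($t{\left(y \right)} = -48 + 6 y \left(y + 0\right) = -48 + 6 y y = -48 + 6 y^{2}$)
$\frac{1}{-7817 + t{\left(79 \right)}} = \frac{1}{-7817 - \left(48 - 6 \cdot 79^{2}\right)} = \frac{1}{-7817 + \left(-48 + 6 \cdot 6241\right)} = \frac{1}{-7817 + \left(-48 + 37446\right)} = \frac{1}{-7817 + 37398} = \frac{1}{29581}$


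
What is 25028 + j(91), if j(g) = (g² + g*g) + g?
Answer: 41681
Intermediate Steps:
j(g) = g + 2*g² (j(g) = (g² + g²) + g = 2*g² + g = g + 2*g²)
25028 + j(91) = 25028 + 91*(1 + 2*91) = 25028 + 91*(1 + 182) = 25028 + 91*183 = 25028 + 16653 = 41681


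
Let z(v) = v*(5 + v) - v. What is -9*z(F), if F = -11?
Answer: -693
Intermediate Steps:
z(v) = -v + v*(5 + v)
-9*z(F) = -(-99)*(4 - 11) = -(-99)*(-7) = -9*77 = -693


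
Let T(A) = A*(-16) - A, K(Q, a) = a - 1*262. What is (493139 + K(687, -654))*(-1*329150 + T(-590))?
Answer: -157078203760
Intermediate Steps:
K(Q, a) = -262 + a (K(Q, a) = a - 262 = -262 + a)
T(A) = -17*A (T(A) = -16*A - A = -17*A)
(493139 + K(687, -654))*(-1*329150 + T(-590)) = (493139 + (-262 - 654))*(-1*329150 - 17*(-590)) = (493139 - 916)*(-329150 + 10030) = 492223*(-319120) = -157078203760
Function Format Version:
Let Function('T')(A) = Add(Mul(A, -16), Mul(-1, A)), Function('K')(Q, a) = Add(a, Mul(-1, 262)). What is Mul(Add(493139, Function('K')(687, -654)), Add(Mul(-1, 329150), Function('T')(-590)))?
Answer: -157078203760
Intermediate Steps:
Function('K')(Q, a) = Add(-262, a) (Function('K')(Q, a) = Add(a, -262) = Add(-262, a))
Function('T')(A) = Mul(-17, A) (Function('T')(A) = Add(Mul(-16, A), Mul(-1, A)) = Mul(-17, A))
Mul(Add(493139, Function('K')(687, -654)), Add(Mul(-1, 329150), Function('T')(-590))) = Mul(Add(493139, Add(-262, -654)), Add(Mul(-1, 329150), Mul(-17, -590))) = Mul(Add(493139, -916), Add(-329150, 10030)) = Mul(492223, -319120) = -157078203760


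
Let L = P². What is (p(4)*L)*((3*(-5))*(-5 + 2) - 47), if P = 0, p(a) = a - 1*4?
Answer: 0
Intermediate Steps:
p(a) = -4 + a (p(a) = a - 4 = -4 + a)
L = 0 (L = 0² = 0)
(p(4)*L)*((3*(-5))*(-5 + 2) - 47) = ((-4 + 4)*0)*((3*(-5))*(-5 + 2) - 47) = (0*0)*(-15*(-3) - 47) = 0*(45 - 47) = 0*(-2) = 0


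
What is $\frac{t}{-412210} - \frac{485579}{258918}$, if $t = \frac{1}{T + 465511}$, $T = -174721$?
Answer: $- \frac{9700779581972503}{5172601055222700} \approx -1.8754$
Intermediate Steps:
$t = \frac{1}{290790}$ ($t = \frac{1}{-174721 + 465511} = \frac{1}{290790} \approx 3.4389 \cdot 10^{-6}$)
$\frac{t}{-412210} - \frac{485579}{258918} = \frac{1}{290790 \left(-412210\right)} - \frac{485579}{258918} = \frac{1}{290790} \left(- \frac{1}{412210}\right) - \frac{485579}{258918} = - \frac{1}{119866545900} - \frac{485579}{258918} = - \frac{9700779581972503}{5172601055222700}$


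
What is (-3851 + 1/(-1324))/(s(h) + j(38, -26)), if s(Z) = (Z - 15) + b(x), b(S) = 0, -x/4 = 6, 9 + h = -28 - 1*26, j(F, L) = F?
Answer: 1019745/10592 ≈ 96.275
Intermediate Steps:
h = -63 (h = -9 + (-28 - 1*26) = -9 + (-28 - 26) = -9 - 54 = -63)
x = -24 (x = -4*6 = -24)
s(Z) = -15 + Z (s(Z) = (Z - 15) + 0 = (-15 + Z) + 0 = -15 + Z)
(-3851 + 1/(-1324))/(s(h) + j(38, -26)) = (-3851 + 1/(-1324))/((-15 - 63) + 38) = (-3851 - 1/1324)/(-78 + 38) = -5098725/1324/(-40) = -5098725/1324*(-1/40) = 1019745/10592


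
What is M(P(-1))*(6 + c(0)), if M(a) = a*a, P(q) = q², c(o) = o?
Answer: 6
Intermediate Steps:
M(a) = a²
M(P(-1))*(6 + c(0)) = ((-1)²)²*(6 + 0) = 1²*6 = 1*6 = 6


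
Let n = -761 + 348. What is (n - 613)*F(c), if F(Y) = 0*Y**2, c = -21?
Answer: 0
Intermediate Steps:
F(Y) = 0
n = -413
(n - 613)*F(c) = (-413 - 613)*0 = -1026*0 = 0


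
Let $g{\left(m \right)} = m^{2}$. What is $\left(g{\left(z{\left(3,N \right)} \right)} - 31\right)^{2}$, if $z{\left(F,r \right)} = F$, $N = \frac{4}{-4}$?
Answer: $484$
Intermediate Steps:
$N = -1$ ($N = 4 \left(- \frac{1}{4}\right) = -1$)
$\left(g{\left(z{\left(3,N \right)} \right)} - 31\right)^{2} = \left(3^{2} - 31\right)^{2} = \left(9 - 31\right)^{2} = \left(-22\right)^{2} = 484$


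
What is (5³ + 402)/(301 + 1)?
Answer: 527/302 ≈ 1.7450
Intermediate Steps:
(5³ + 402)/(301 + 1) = (125 + 402)/302 = 527*(1/302) = 527/302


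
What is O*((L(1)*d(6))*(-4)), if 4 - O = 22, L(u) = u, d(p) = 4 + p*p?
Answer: 2880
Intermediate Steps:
d(p) = 4 + p²
O = -18 (O = 4 - 1*22 = 4 - 22 = -18)
O*((L(1)*d(6))*(-4)) = -18*1*(4 + 6²)*(-4) = -18*1*(4 + 36)*(-4) = -18*1*40*(-4) = -720*(-4) = -18*(-160) = 2880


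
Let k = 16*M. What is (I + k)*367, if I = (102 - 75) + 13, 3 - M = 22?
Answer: -96888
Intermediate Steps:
M = -19 (M = 3 - 1*22 = 3 - 22 = -19)
k = -304 (k = 16*(-19) = -304)
I = 40 (I = 27 + 13 = 40)
(I + k)*367 = (40 - 304)*367 = -264*367 = -96888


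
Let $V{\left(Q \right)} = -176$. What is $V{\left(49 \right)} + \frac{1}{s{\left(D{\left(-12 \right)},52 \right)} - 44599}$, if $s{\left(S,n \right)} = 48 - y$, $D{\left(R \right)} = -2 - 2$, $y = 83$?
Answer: $- \frac{7855585}{44634} \approx -176.0$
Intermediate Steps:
$D{\left(R \right)} = -4$
$s{\left(S,n \right)} = -35$ ($s{\left(S,n \right)} = 48 - 83 = -35$)
$V{\left(49 \right)} + \frac{1}{s{\left(D{\left(-12 \right)},52 \right)} - 44599} = -176 + \frac{1}{-35 - 44599} = -176 + \frac{1}{-44634} = -176 - \frac{1}{44634} = - \frac{7855585}{44634}$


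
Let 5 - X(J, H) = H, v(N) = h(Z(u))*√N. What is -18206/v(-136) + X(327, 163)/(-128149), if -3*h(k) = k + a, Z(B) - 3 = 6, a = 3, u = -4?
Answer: 158/128149 - 9103*I*√34/136 ≈ 0.0012329 - 390.29*I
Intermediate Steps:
Z(B) = 9 (Z(B) = 3 + 6 = 9)
h(k) = -1 - k/3 (h(k) = -(k + 3)/3 = -(3 + k)/3 = -1 - k/3)
v(N) = -4*√N (v(N) = (-1 - ⅓*9)*√N = (-1 - 3)*√N = -4*√N)
X(J, H) = 5 - H
-18206/v(-136) + X(327, 163)/(-128149) = -18206*I*√34/272 + (5 - 1*163)/(-128149) = -18206*I*√34/272 + (5 - 163)*(-1/128149) = -18206*I*√34/272 - 158*(-1/128149) = -9103*I*√34/136 + 158/128149 = 158/128149 - 9103*I*√34/136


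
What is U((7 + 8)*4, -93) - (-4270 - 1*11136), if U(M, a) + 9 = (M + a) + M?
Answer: 15424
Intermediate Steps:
U(M, a) = -9 + a + 2*M (U(M, a) = -9 + ((M + a) + M) = -9 + (a + 2*M) = -9 + a + 2*M)
U((7 + 8)*4, -93) - (-4270 - 1*11136) = (-9 - 93 + 2*((7 + 8)*4)) - (-4270 - 1*11136) = (-9 - 93 + 2*(15*4)) - (-4270 - 11136) = (-9 - 93 + 2*60) - 1*(-15406) = (-9 - 93 + 120) + 15406 = 18 + 15406 = 15424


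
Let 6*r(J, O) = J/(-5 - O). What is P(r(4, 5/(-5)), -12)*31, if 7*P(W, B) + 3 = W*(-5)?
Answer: -403/42 ≈ -9.5952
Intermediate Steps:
r(J, O) = J/(6*(-5 - O)) (r(J, O) = (J/(-5 - O))/6 = J/(6*(-5 - O)))
P(W, B) = -3/7 - 5*W/7 (P(W, B) = -3/7 + (W*(-5))/7 = -3/7 + (-5*W)/7 = -3/7 - 5*W/7)
P(r(4, 5/(-5)), -12)*31 = (-3/7 - (-5)*4/(7*(30 + 6*(5/(-5)))))*31 = (-3/7 - (-5)*4/(7*(30 + 6*(5*(-1/5)))))*31 = (-3/7 - (-5)*4/(7*(30 + 6*(-1))))*31 = (-3/7 - (-5)*4/(7*(30 - 6)))*31 = (-3/7 - (-5)*4/(7*24))*31 = (-3/7 - 5/7*(-1/6))*31 = (-3/7 + 5/42)*31 = -13/42*31 = -403/42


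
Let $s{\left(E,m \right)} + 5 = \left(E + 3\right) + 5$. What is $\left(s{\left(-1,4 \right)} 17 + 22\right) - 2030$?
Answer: $-1974$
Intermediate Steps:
$s{\left(E,m \right)} = 3 + E$ ($s{\left(E,m \right)} = -5 + \left(\left(E + 3\right) + 5\right) = -5 + \left(\left(3 + E\right) + 5\right) = -5 + \left(8 + E\right) = 3 + E$)
$\left(s{\left(-1,4 \right)} 17 + 22\right) - 2030 = \left(\left(3 - 1\right) 17 + 22\right) - 2030 = \left(2 \cdot 17 + 22\right) - 2030 = \left(34 + 22\right) - 2030 = 56 - 2030 = -1974$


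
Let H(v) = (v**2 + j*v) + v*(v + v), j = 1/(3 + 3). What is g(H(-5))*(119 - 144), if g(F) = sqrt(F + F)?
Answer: -25*sqrt(1335)/3 ≈ -304.48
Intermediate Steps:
j = 1/6 ≈ 0.16667
H(v) = 3*v**2 + v/6 (H(v) = (v**2 + v/6) + v*(v + v) = (v**2 + v/6) + v*(2*v) = (v**2 + v/6) + 2*v**2 = 3*v**2 + v/6)
g(F) = sqrt(2)*sqrt(F) (g(F) = sqrt(2*F) = sqrt(2)*sqrt(F))
g(H(-5))*(119 - 144) = (sqrt(2)*sqrt((1/6)*(-5)*(1 + 18*(-5))))*(119 - 144) = (sqrt(2)*sqrt((1/6)*(-5)*(1 - 90)))*(-25) = (sqrt(2)*sqrt((1/6)*(-5)*(-89)))*(-25) = (sqrt(2)*sqrt(445/6))*(-25) = (sqrt(2)*(sqrt(2670)/6))*(-25) = (sqrt(1335)/3)*(-25) = -25*sqrt(1335)/3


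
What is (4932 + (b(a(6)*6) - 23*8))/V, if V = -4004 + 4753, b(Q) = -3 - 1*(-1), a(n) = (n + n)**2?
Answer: 678/107 ≈ 6.3364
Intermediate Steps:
a(n) = 4*n**2 (a(n) = (2*n)**2 = 4*n**2)
b(Q) = -2 (b(Q) = -3 + 1 = -2)
V = 749
(4932 + (b(a(6)*6) - 23*8))/V = (4932 + (-2 - 23*8))/749 = (4932 + (-2 - 184))*(1/749) = (4932 - 186)*(1/749) = 4746*(1/749) = 678/107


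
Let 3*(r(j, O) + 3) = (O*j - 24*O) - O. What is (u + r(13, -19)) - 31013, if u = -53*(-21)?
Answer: -29827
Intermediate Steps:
u = 1113
r(j, O) = -3 - 25*O/3 + O*j/3 (r(j, O) = -3 + ((O*j - 24*O) - O)/3 = -3 + ((-24*O + O*j) - O)/3 = -3 + (-25*O + O*j)/3 = -3 + (-25*O/3 + O*j/3) = -3 - 25*O/3 + O*j/3)
(u + r(13, -19)) - 31013 = (1113 + (-3 - 25/3*(-19) + (1/3)*(-19)*13)) - 31013 = (1113 + (-3 + 475/3 - 247/3)) - 31013 = (1113 + 73) - 31013 = 1186 - 31013 = -29827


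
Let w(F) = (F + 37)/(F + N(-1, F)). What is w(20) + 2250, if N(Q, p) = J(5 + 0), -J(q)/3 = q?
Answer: 11307/5 ≈ 2261.4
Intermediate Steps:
J(q) = -3*q
N(Q, p) = -15 (N(Q, p) = -3*(5 + 0) = -3*5 = -15)
w(F) = (37 + F)/(-15 + F) (w(F) = (F + 37)/(F - 15) = (37 + F)/(-15 + F))
w(20) + 2250 = (37 + 20)/(-15 + 20) + 2250 = 57/5 + 2250 = 11307/5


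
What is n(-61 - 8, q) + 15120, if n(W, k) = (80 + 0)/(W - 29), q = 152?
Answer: 740840/49 ≈ 15119.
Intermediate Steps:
n(W, k) = 80/(-29 + W)
n(-61 - 8, q) + 15120 = 80/(-29 + (-61 - 8)) + 15120 = 80/(-29 - 69) + 15120 = 80/(-98) + 15120 = 80*(-1/98) + 15120 = -40/49 + 15120 = 740840/49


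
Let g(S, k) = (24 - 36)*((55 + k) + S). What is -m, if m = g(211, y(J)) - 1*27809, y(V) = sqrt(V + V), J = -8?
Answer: 31001 + 48*I ≈ 31001.0 + 48.0*I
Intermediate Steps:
y(V) = sqrt(2)*sqrt(V) (y(V) = sqrt(2*V) = sqrt(2)*sqrt(V))
g(S, k) = -660 - 12*S - 12*k (g(S, k) = -12*(55 + S + k) = -660 - 12*S - 12*k)
m = -31001 - 48*I (m = (-660 - 12*211 - 12*sqrt(2)*sqrt(-8)) - 1*27809 = (-660 - 2532 - 12*sqrt(2)*2*I*sqrt(2)) - 27809 = (-660 - 2532 - 48*I) - 27809 = (-3192 - 48*I) - 27809 = -31001 - 48*I ≈ -31001.0 - 48.0*I)
-m = -(-31001 - 48*I) = 31001 + 48*I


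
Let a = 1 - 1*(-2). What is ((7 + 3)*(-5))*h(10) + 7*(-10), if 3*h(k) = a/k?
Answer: -75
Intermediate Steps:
a = 3 (a = 1 + 2 = 3)
h(k) = 1/k (h(k) = (3/k)/3 = 1/k)
((7 + 3)*(-5))*h(10) + 7*(-10) = ((7 + 3)*(-5))/10 + 7*(-10) = (10*(-5))*(⅒) - 70 = -50*⅒ - 70 = -5 - 70 = -75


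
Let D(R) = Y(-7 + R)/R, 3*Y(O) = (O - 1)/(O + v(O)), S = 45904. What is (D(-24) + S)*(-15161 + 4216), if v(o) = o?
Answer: -140174957230/279 ≈ -5.0242e+8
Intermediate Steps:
Y(O) = (-1 + O)/(6*O) (Y(O) = ((O - 1)/(O + O))/3 = ((-1 + O)/((2*O)))/3 = ((-1 + O)*(1/(2*O)))/3 = ((-1 + O)/(2*O))/3 = (-1 + O)/(6*O))
D(R) = (-8 + R)/(6*R*(-7 + R)) (D(R) = ((-1 + (-7 + R))/(6*(-7 + R)))/R = ((-8 + R)/(6*(-7 + R)))/R = (-8 + R)/(6*R*(-7 + R)))
(D(-24) + S)*(-15161 + 4216) = ((1/6)*(-8 - 24)/(-24*(-7 - 24)) + 45904)*(-15161 + 4216) = ((1/6)*(-1/24)*(-32)/(-31) + 45904)*(-10945) = ((1/6)*(-1/24)*(-1/31)*(-32) + 45904)*(-10945) = (-2/279 + 45904)*(-10945) = (12807214/279)*(-10945) = -140174957230/279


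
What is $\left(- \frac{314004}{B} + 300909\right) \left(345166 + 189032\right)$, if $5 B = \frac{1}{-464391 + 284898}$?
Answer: $150541216974998262$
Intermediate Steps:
$B = - \frac{1}{897465}$ ($B = \frac{1}{5 \left(-464391 + 284898\right)} = \frac{1}{5 \left(-179493\right)} = \frac{1}{5} \left(- \frac{1}{179493}\right) = - \frac{1}{897465} \approx -1.1142 \cdot 10^{-6}$)
$\left(- \frac{314004}{B} + 300909\right) \left(345166 + 189032\right) = \left(- \frac{314004}{- \frac{1}{897465}} + 300909\right) \left(345166 + 189032\right) = \left(\left(-314004\right) \left(-897465\right) + 300909\right) 534198 = \left(281807599860 + 300909\right) 534198 = 281807900769 \cdot 534198 = 150541216974998262$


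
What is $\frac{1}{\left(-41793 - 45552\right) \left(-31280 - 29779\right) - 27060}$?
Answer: $\frac{1}{5333171295} \approx 1.8751 \cdot 10^{-10}$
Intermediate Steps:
$\frac{1}{\left(-41793 - 45552\right) \left(-31280 - 29779\right) - 27060} = \frac{1}{\left(-87345\right) \left(-61059\right) - 27060} = \frac{1}{5333198355 - 27060} = \frac{1}{5333171295}$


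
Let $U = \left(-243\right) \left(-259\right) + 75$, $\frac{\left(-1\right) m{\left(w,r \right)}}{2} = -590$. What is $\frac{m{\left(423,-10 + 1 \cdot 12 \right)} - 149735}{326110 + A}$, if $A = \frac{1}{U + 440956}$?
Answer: $- \frac{74866966240}{164349004481} \approx -0.45554$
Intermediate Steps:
$m{\left(w,r \right)} = 1180$ ($m{\left(w,r \right)} = \left(-2\right) \left(-590\right) = 1180$)
$U = 63012$ ($U = 62937 + 75 = 63012$)
$A = \frac{1}{503968}$ ($A = \frac{1}{63012 + 440956} = \frac{1}{503968} \approx 1.9843 \cdot 10^{-6}$)
$\frac{m{\left(423,-10 + 1 \cdot 12 \right)} - 149735}{326110 + A} = \frac{1180 - 149735}{326110 + \frac{1}{503968}} = - \frac{148555}{\frac{164349004481}{503968}} = \left(-148555\right) \frac{503968}{164349004481} = - \frac{74866966240}{164349004481}$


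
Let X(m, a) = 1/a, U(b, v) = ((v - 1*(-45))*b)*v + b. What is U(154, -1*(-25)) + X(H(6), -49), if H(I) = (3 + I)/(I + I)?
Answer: 13213045/49 ≈ 2.6965e+5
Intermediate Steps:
H(I) = (3 + I)/(2*I) (H(I) = (3 + I)/((2*I)) = (3 + I)*(1/(2*I)) = (3 + I)/(2*I))
U(b, v) = b + b*v*(45 + v) (U(b, v) = ((v + 45)*b)*v + b = ((45 + v)*b)*v + b = (b*(45 + v))*v + b = b*v*(45 + v) + b = b + b*v*(45 + v))
U(154, -1*(-25)) + X(H(6), -49) = 154*(1 + (-1*(-25))² + 45*(-1*(-25))) + 1/(-49) = 154*(1 + 25² + 45*25) - 1/49 = 154*(1 + 625 + 1125) - 1/49 = 154*1751 - 1/49 = 269654 - 1/49 = 13213045/49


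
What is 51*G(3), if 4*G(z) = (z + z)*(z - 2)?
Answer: 153/2 ≈ 76.500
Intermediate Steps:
G(z) = z*(-2 + z)/2 (G(z) = ((z + z)*(z - 2))/4 = ((2*z)*(-2 + z))/4 = (2*z*(-2 + z))/4 = z*(-2 + z)/2)
51*G(3) = 51*((½)*3*(-2 + 3)) = 51*((½)*3*1) = 51*(3/2) = 153/2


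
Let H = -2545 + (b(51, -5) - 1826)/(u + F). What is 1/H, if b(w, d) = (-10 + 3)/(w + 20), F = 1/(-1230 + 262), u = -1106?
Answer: -76013239/193328189151 ≈ -0.00039318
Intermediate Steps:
F = -1/968 (F = 1/(-968) = -1/968 ≈ -0.0010331)
b(w, d) = -7/(20 + w)
H = -193328189151/76013239 (H = -2545 + (-7/(20 + 51) - 1826)/(-1106 - 1/968) = -2545 + (-7/71 - 1826)/(-1070609/968) = -2545 + (-7*1/71 - 1826)*(-968/1070609) = -2545 + (-7/71 - 1826)*(-968/1070609) = -2545 - 129653/71*(-968/1070609) = -2545 + 125504104/76013239 = -193328189151/76013239 ≈ -2543.3)
1/H = 1/(-193328189151/76013239) = -76013239/193328189151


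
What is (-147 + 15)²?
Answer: 17424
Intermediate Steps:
(-147 + 15)² = (-132)² = 17424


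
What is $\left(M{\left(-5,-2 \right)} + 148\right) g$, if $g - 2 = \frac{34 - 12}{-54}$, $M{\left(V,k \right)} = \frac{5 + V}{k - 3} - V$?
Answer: $\frac{731}{3} \approx 243.67$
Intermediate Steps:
$M{\left(V,k \right)} = - V + \frac{5 + V}{-3 + k}$ ($M{\left(V,k \right)} = \frac{5 + V}{-3 + k} - V = - V + \frac{5 + V}{-3 + k}$)
$g = \frac{43}{27}$ ($g = 2 + \frac{34 - 12}{-54} = 2 + 22 \left(- \frac{1}{54}\right) = 2 - \frac{11}{27} = \frac{43}{27} \approx 1.5926$)
$\left(M{\left(-5,-2 \right)} + 148\right) g = \left(\frac{5 + 4 \left(-5\right) - \left(-5\right) \left(-2\right)}{-3 - 2} + 148\right) \frac{43}{27} = \left(\frac{5 - 20 - 10}{-5} + 148\right) \frac{43}{27} = \left(\left(- \frac{1}{5}\right) \left(-25\right) + 148\right) \frac{43}{27} = \left(5 + 148\right) \frac{43}{27} = 153 \cdot \frac{43}{27} = \frac{731}{3}$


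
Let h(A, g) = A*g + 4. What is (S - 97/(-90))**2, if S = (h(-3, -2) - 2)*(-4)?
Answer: 7745089/8100 ≈ 956.18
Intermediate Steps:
h(A, g) = 4 + A*g
S = -32 (S = ((4 - 3*(-2)) - 2)*(-4) = ((4 + 6) - 2)*(-4) = (10 - 2)*(-4) = 8*(-4) = -32)
(S - 97/(-90))**2 = (-32 - 97/(-90))**2 = (-32 - 97*(-1/90))**2 = (-32 + 97/90)**2 = (-2783/90)**2 = 7745089/8100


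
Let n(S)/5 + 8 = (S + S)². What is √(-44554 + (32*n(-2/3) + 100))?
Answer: I*√409046/3 ≈ 213.19*I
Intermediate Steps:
n(S) = -40 + 20*S² (n(S) = -40 + 5*(S + S)² = -40 + 5*(2*S)² = -40 + 5*(4*S²) = -40 + 20*S²)
√(-44554 + (32*n(-2/3) + 100)) = √(-44554 + (32*(-40 + 20*(-2/3)²) + 100)) = √(-44554 + (32*(-40 + 20*(-2*⅓)²) + 100)) = √(-44554 + (32*(-40 + 20*(-⅔)²) + 100)) = √(-44554 + (32*(-40 + 20*(4/9)) + 100)) = √(-44554 + (32*(-40 + 80/9) + 100)) = √(-44554 + (32*(-280/9) + 100)) = √(-44554 + (-8960/9 + 100)) = √(-44554 - 8060/9) = √(-409046/9) = I*√409046/3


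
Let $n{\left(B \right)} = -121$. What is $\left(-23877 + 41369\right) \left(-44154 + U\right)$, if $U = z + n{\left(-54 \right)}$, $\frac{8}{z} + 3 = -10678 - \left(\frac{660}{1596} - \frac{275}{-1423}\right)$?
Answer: $- \frac{1565637350787515124}{2021590219} \approx -7.7446 \cdot 10^{8}$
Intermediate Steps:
$z = - \frac{1514072}{2021590219}$ ($z = \frac{8}{-3 - \left(10678 + \frac{55}{133} + \frac{275}{1423}\right)} = \frac{8}{-3 - \frac{2021022442}{189259}} = \frac{8}{- \frac{2021590219}{189259}} = 8 \left(- \frac{189259}{2021590219}\right) = - \frac{1514072}{2021590219} \approx -0.00074895$)
$U = - \frac{244613930571}{2021590219}$ ($U = - \frac{1514072}{2021590219} - 121 = - \frac{244613930571}{2021590219} \approx -121.0$)
$\left(-23877 + 41369\right) \left(-44154 + U\right) = \left(-23877 + 41369\right) \left(-44154 - \frac{244613930571}{2021590219}\right) = 17492 \left(- \frac{89505908460297}{2021590219}\right) = - \frac{1565637350787515124}{2021590219}$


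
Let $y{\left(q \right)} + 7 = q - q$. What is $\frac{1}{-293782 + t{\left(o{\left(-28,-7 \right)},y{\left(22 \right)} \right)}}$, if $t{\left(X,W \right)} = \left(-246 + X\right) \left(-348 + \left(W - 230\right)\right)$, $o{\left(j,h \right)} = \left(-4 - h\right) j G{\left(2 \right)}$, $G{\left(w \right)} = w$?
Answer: $- \frac{1}{51592} \approx -1.9383 \cdot 10^{-5}$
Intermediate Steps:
$y{\left(q \right)} = -7$ ($y{\left(q \right)} = -7 + \left(q - q\right) = -7 + 0 = -7$)
$o{\left(j,h \right)} = 2 j \left(-4 - h\right)$ ($o{\left(j,h \right)} = \left(-4 - h\right) j 2 = j \left(-4 - h\right) 2 = 2 j \left(-4 - h\right)$)
$t{\left(X,W \right)} = \left(-578 + W\right) \left(-246 + X\right)$ ($t{\left(X,W \right)} = \left(-246 + X\right) \left(-348 + \left(-230 + W\right)\right) = \left(-246 + X\right) \left(-578 + W\right) = \left(-578 + W\right) \left(-246 + X\right)$)
$\frac{1}{-293782 + t{\left(o{\left(-28,-7 \right)},y{\left(22 \right)} \right)}} = \frac{1}{-293782 - \left(-143910 + 585 \left(-2\right) \left(-28\right) \left(4 - 7\right)\right)} = \frac{1}{-293782 + \left(142188 - 578 \left(\left(-2\right) \left(-28\right) \left(-3\right)\right) + 1722 - 7 \left(\left(-2\right) \left(-28\right) \left(-3\right)\right)\right)} = \frac{1}{-293782 + \left(142188 - -97104 + 1722 - -1176\right)} = \frac{1}{-293782 + \left(142188 + 97104 + 1722 + 1176\right)} = \frac{1}{-293782 + 242190} = \frac{1}{-51592} = - \frac{1}{51592}$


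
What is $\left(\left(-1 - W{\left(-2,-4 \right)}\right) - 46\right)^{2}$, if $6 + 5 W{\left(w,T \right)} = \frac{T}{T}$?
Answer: $2116$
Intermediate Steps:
$W{\left(w,T \right)} = -1$ ($W{\left(w,T \right)} = - \frac{6}{5} + \frac{T \frac{1}{T}}{5} = - \frac{6}{5} + \frac{1}{5} \cdot 1 = - \frac{6}{5} + \frac{1}{5} = -1$)
$\left(\left(-1 - W{\left(-2,-4 \right)}\right) - 46\right)^{2} = \left(\left(-1 - -1\right) - 46\right)^{2} = \left(\left(-1 + 1\right) - 46\right)^{2} = \left(0 - 46\right)^{2} = \left(-46\right)^{2} = 2116$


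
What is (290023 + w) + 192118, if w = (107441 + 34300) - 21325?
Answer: 602557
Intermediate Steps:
w = 120416 (w = 141741 - 21325 = 120416)
(290023 + w) + 192118 = (290023 + 120416) + 192118 = 410439 + 192118 = 602557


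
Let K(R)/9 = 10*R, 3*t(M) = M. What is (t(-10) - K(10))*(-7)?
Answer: 18970/3 ≈ 6323.3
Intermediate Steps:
t(M) = M/3
K(R) = 90*R (K(R) = 9*(10*R) = 90*R)
(t(-10) - K(10))*(-7) = ((⅓)*(-10) - 90*10)*(-7) = (-10/3 - 1*900)*(-7) = (-10/3 - 900)*(-7) = -2710/3*(-7) = 18970/3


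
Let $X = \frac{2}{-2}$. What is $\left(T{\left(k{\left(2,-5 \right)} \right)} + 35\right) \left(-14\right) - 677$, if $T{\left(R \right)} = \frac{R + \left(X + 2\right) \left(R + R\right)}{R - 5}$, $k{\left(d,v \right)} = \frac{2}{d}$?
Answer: $- \frac{2313}{2} \approx -1156.5$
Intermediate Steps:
$X = -1$ ($X = 2 \left(- \frac{1}{2}\right) = -1$)
$T{\left(R \right)} = \frac{3 R}{-5 + R}$ ($T{\left(R \right)} = \frac{R + \left(-1 + 2\right) \left(R + R\right)}{R - 5} = \frac{R + 1 \cdot 2 R}{-5 + R} = \frac{R + 2 R}{-5 + R} = \frac{3 R}{-5 + R}$)
$\left(T{\left(k{\left(2,-5 \right)} \right)} + 35\right) \left(-14\right) - 677 = \left(\frac{3 \cdot \frac{2}{2}}{-5 + \frac{2}{2}} + 35\right) \left(-14\right) - 677 = \left(\frac{3 \cdot 2 \cdot \frac{1}{2}}{-5 + 2 \cdot \frac{1}{2}} + 35\right) \left(-14\right) - 677 = \left(3 \cdot 1 \frac{1}{-5 + 1} + 35\right) \left(-14\right) - 677 = \left(3 \cdot 1 \frac{1}{-4} + 35\right) \left(-14\right) - 677 = \left(3 \cdot 1 \left(- \frac{1}{4}\right) + 35\right) \left(-14\right) - 677 = \left(- \frac{3}{4} + 35\right) \left(-14\right) - 677 = \frac{137}{4} \left(-14\right) - 677 = - \frac{959}{2} - 677 = - \frac{2313}{2}$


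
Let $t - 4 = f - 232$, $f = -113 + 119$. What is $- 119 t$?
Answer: $26418$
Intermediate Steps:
$f = 6$
$t = -222$ ($t = 4 + \left(6 - 232\right) = 4 - 226 = -222$)
$- 119 t = \left(-119\right) \left(-222\right) = 26418$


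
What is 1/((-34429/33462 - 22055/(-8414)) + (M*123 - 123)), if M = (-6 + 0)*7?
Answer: -70387317/372166439912 ≈ -0.00018913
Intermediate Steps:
M = -42 (M = -6*7 = -42)
1/((-34429/33462 - 22055/(-8414)) + (M*123 - 123)) = 1/((-34429/33462 - 22055/(-8414)) + (-42*123 - 123)) = 1/((-34429*1/33462 - 22055*(-1/8414)) + (-5166 - 123)) = 1/((-34429/33462 + 22055/8414) - 5289) = 1/(112079701/70387317 - 5289) = 1/(-372166439912/70387317) = -70387317/372166439912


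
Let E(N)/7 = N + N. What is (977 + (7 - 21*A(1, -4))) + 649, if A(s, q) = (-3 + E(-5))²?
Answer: -110276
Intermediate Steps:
E(N) = 14*N (E(N) = 7*(N + N) = 7*(2*N) = 14*N)
A(s, q) = 5329 (A(s, q) = (-3 + 14*(-5))² = (-3 - 70)² = (-73)² = 5329)
(977 + (7 - 21*A(1, -4))) + 649 = (977 + (7 - 21*5329)) + 649 = (977 + (7 - 111909)) + 649 = (977 - 111902) + 649 = -110925 + 649 = -110276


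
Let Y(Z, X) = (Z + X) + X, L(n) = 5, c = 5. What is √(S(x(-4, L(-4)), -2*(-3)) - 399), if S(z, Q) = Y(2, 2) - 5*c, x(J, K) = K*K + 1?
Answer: I*√418 ≈ 20.445*I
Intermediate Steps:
x(J, K) = 1 + K² (x(J, K) = K² + 1 = 1 + K²)
Y(Z, X) = Z + 2*X (Y(Z, X) = (X + Z) + X = Z + 2*X)
S(z, Q) = -19 (S(z, Q) = (2 + 2*2) - 5*5 = (2 + 4) - 25 = 6 - 25 = -19)
√(S(x(-4, L(-4)), -2*(-3)) - 399) = √(-19 - 399) = √(-418) = I*√418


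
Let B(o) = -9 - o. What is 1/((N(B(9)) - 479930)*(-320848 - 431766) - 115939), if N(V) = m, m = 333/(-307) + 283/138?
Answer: 21183/7651324893142234 ≈ 2.7685e-12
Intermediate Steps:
m = 40927/42366 (m = 333*(-1/307) + 283*(1/138) = -333/307 + 283/138 = 40927/42366 ≈ 0.96603)
N(V) = 40927/42366
1/((N(B(9)) - 479930)*(-320848 - 431766) - 115939) = 1/((40927/42366 - 479930)*(-320848 - 431766) - 115939) = 1/(-20332673453/42366*(-752614) - 115939) = 1/(7651327349078071/21183 - 115939) = 1/(7651324893142234/21183) = 21183/7651324893142234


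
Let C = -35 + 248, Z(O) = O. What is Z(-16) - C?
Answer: -229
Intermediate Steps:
C = 213
Z(-16) - C = -16 - 1*213 = -16 - 213 = -229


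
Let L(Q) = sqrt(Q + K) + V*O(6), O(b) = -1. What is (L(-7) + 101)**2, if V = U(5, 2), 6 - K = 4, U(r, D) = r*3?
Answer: (86 + I*sqrt(5))**2 ≈ 7391.0 + 384.6*I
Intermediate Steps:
U(r, D) = 3*r
K = 2 (K = 6 - 1*4 = 6 - 4 = 2)
V = 15 (V = 3*5 = 15)
L(Q) = -15 + sqrt(2 + Q) (L(Q) = sqrt(Q + 2) + 15*(-1) = sqrt(2 + Q) - 15 = -15 + sqrt(2 + Q))
(L(-7) + 101)**2 = ((-15 + sqrt(2 - 7)) + 101)**2 = ((-15 + sqrt(-5)) + 101)**2 = ((-15 + I*sqrt(5)) + 101)**2 = (86 + I*sqrt(5))**2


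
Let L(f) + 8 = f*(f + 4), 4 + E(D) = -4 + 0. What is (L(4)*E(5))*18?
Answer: -3456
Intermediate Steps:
E(D) = -8 (E(D) = -4 + (-4 + 0) = -4 - 4 = -8)
L(f) = -8 + f*(4 + f) (L(f) = -8 + f*(f + 4) = -8 + f*(4 + f))
(L(4)*E(5))*18 = ((-8 + 4**2 + 4*4)*(-8))*18 = ((-8 + 16 + 16)*(-8))*18 = (24*(-8))*18 = -192*18 = -3456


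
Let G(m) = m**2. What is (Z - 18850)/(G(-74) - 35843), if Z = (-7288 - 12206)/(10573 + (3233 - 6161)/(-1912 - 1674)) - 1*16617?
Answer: 672448592093/575723489051 ≈ 1.1680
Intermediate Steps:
Z = -315074213043/18958853 (Z = -19494/(10573 - 2928/(-3586)) - 16617 = -19494/(10573 - 2928*(-1/3586)) - 16617 = -19494/(10573 + 1464/1793) - 16617 = -19494/18958853/1793 - 16617 = -19494*1793/18958853 - 16617 = -34952742/18958853 - 16617 = -315074213043/18958853 ≈ -16619.)
(Z - 18850)/(G(-74) - 35843) = (-315074213043/18958853 - 18850)/((-74)**2 - 35843) = -672448592093/(18958853*(5476 - 35843)) = -672448592093/18958853/(-30367) = -672448592093/18958853*(-1/30367) = 672448592093/575723489051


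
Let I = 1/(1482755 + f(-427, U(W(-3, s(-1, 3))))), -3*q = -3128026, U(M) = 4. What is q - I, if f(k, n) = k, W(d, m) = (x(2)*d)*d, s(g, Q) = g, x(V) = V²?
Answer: 4636760524525/4446984 ≈ 1.0427e+6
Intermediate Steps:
W(d, m) = 4*d² (W(d, m) = (2²*d)*d = (4*d)*d = 4*d²)
q = 3128026/3 (q = -⅓*(-3128026) = 3128026/3 ≈ 1.0427e+6)
I = 1/1482328 (I = 1/(1482755 - 427) = 1/1482328 ≈ 6.7461e-7)
q - I = 3128026/3 - 1*1/1482328 = 3128026/3 - 1/1482328 = 4636760524525/4446984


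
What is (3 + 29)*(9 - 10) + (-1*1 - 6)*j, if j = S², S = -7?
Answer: -375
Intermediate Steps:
j = 49 (j = (-7)² = 49)
(3 + 29)*(9 - 10) + (-1*1 - 6)*j = (3 + 29)*(9 - 10) + (-1*1 - 6)*49 = 32*(-1) + (-1 - 6)*49 = -32 - 7*49 = -32 - 343 = -375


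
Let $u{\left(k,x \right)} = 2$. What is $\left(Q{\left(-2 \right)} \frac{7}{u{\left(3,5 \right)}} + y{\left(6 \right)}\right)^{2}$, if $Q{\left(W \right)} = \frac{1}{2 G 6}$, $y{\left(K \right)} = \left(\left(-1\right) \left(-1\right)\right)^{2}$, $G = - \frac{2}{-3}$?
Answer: $\frac{529}{256} \approx 2.0664$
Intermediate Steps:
$G = \frac{2}{3}$ ($G = \left(-2\right) \left(- \frac{1}{3}\right) = \frac{2}{3} \approx 0.66667$)
$y{\left(K \right)} = 1$ ($y{\left(K \right)} = 1^{2} = 1$)
$Q{\left(W \right)} = \frac{1}{8}$ ($Q{\left(W \right)} = \frac{1}{2 \cdot \frac{2}{3} \cdot 6} = \frac{1}{\frac{4}{3} \cdot 6} = \frac{1}{8}$)
$\left(Q{\left(-2 \right)} \frac{7}{u{\left(3,5 \right)}} + y{\left(6 \right)}\right)^{2} = \left(\frac{7 \cdot \frac{1}{2}}{8} + 1\right)^{2} = \left(\frac{1}{8} \cdot \frac{7}{2} + 1\right)^{2} = \left(\frac{7}{16} + 1\right)^{2} = \left(\frac{23}{16}\right)^{2} = \frac{529}{256}$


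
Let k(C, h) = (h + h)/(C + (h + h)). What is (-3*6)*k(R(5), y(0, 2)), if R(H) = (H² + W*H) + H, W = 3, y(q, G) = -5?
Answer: 36/7 ≈ 5.1429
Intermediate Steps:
R(H) = H² + 4*H (R(H) = (H² + 3*H) + H = H² + 4*H)
k(C, h) = 2*h/(C + 2*h) (k(C, h) = (2*h)/(C + 2*h) = 2*h/(C + 2*h))
(-3*6)*k(R(5), y(0, 2)) = (-3*6)*(2*(-5)/(5*(4 + 5) + 2*(-5))) = -36*(-5)/(5*9 - 10) = -36*(-5)/(45 - 10) = -36*(-5)/35 = -18*(-2/7) = 36/7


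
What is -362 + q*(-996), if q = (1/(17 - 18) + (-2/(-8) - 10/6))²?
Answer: -74147/12 ≈ -6178.9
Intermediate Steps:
q = 841/144 (q = (1/(-1) + (-2*(-⅛) - 10*⅙))² = (-1 + (¼ - 5/3))² = (-1 - 17/12)² = (-29/12)² = 841/144 ≈ 5.8403)
-362 + q*(-996) = -362 + (841/144)*(-996) = -362 - 69803/12 = -74147/12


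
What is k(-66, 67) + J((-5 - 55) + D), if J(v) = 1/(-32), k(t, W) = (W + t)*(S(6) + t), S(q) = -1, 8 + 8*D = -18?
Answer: -2145/32 ≈ -67.031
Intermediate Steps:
D = -13/4 (D = -1 + (1/8)*(-18) = -1 - 9/4 = -13/4 ≈ -3.2500)
k(t, W) = (-1 + t)*(W + t) (k(t, W) = (W + t)*(-1 + t) = (-1 + t)*(W + t))
J(v) = -1/32
k(-66, 67) + J((-5 - 55) + D) = ((-66)**2 - 1*67 - 1*(-66) + 67*(-66)) - 1/32 = (4356 - 67 + 66 - 4422) - 1/32 = -67 - 1/32 = -2145/32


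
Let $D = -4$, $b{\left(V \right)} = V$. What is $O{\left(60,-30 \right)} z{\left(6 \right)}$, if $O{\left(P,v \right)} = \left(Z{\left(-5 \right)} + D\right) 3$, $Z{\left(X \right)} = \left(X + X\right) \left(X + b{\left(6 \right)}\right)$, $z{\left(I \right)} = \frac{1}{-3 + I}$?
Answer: $-14$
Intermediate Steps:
$Z{\left(X \right)} = 2 X \left(6 + X\right)$ ($Z{\left(X \right)} = \left(X + X\right) \left(X + 6\right) = 2 X \left(6 + X\right)$)
$O{\left(P,v \right)} = -42$ ($O{\left(P,v \right)} = \left(2 \left(-5\right) \left(6 - 5\right) - 4\right) 3 = \left(2 \left(-5\right) 1 - 4\right) 3 = \left(-10 - 4\right) 3 = \left(-14\right) 3 = -42$)
$O{\left(60,-30 \right)} z{\left(6 \right)} = - \frac{42}{-3 + 6} = - \frac{42}{3} = \left(-42\right) \frac{1}{3} = -14$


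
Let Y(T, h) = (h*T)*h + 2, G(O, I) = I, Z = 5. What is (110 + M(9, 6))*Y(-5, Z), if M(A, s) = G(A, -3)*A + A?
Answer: -11316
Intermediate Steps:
M(A, s) = -2*A (M(A, s) = -3*A + A = -2*A)
Y(T, h) = 2 + T*h² (Y(T, h) = (T*h)*h + 2 = T*h² + 2 = 2 + T*h²)
(110 + M(9, 6))*Y(-5, Z) = (110 - 2*9)*(2 - 5*5²) = (110 - 18)*(2 - 5*25) = 92*(2 - 125) = 92*(-123) = -11316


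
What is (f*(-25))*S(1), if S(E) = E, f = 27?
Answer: -675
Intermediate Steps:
(f*(-25))*S(1) = (27*(-25))*1 = -675*1 = -675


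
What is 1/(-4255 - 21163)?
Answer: -1/25418 ≈ -3.9342e-5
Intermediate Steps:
1/(-4255 - 21163) = 1/(-25418) = -1/25418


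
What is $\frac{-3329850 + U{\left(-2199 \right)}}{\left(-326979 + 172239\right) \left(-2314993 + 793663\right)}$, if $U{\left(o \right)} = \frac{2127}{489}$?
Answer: $- \frac{542764841}{38371928484600} \approx -1.4145 \cdot 10^{-5}$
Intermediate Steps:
$U{\left(o \right)} = \frac{709}{163}$ ($U{\left(o \right)} = 2127 \cdot \frac{1}{489} = \frac{709}{163}$)
$\frac{-3329850 + U{\left(-2199 \right)}}{\left(-326979 + 172239\right) \left(-2314993 + 793663\right)} = \frac{-3329850 + \frac{709}{163}}{\left(-326979 + 172239\right) \left(-2314993 + 793663\right)} = - \frac{542764841}{163 \left(\left(-154740\right) \left(-1521330\right)\right)} = - \frac{542764841}{163 \cdot 235410604200} = \left(- \frac{542764841}{163}\right) \frac{1}{235410604200} = - \frac{542764841}{38371928484600}$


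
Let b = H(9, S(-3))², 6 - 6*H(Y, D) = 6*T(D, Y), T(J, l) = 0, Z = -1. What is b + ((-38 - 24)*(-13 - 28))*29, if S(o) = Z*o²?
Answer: 73719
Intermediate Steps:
S(o) = -o²
H(Y, D) = 1 (H(Y, D) = 1 - 0 = 1 - ⅙*0 = 1 + 0 = 1)
b = 1 (b = 1² = 1)
b + ((-38 - 24)*(-13 - 28))*29 = 1 + ((-38 - 24)*(-13 - 28))*29 = 1 - 62*(-41)*29 = 1 + 2542*29 = 1 + 73718 = 73719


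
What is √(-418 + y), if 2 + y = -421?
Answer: 29*I ≈ 29.0*I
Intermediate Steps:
y = -423 (y = -2 - 421 = -423)
√(-418 + y) = √(-418 - 423) = √(-841) = 29*I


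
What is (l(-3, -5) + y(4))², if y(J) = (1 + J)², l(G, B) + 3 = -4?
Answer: 324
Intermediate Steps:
l(G, B) = -7 (l(G, B) = -3 - 4 = -7)
(l(-3, -5) + y(4))² = (-7 + (1 + 4)²)² = (-7 + 5²)² = (-7 + 25)² = 18² = 324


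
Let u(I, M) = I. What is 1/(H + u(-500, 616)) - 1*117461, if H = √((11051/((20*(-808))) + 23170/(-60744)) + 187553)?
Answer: -900051723278313383/7662557461003 - 4*√176486332590190263210/7662557461003 ≈ -1.1746e+5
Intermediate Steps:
H = √176486332590190263210/30675720 (H = √((11051/(-16160) + 23170*(-1/60744)) + 187553) = √((11051*(-1/16160) - 11585/30372) + 187553) = √((-11051/16160 - 11585/30372) + 187553) = √(-130713643/122702880 + 187553) = √(23013162538997/122702880) = √176486332590190263210/30675720 ≈ 433.07)
1/(H + u(-500, 616)) - 1*117461 = 1/(√176486332590190263210/30675720 - 500) - 1*117461 = 1/(-500 + √176486332590190263210/30675720) - 117461 = -117461 + 1/(-500 + √176486332590190263210/30675720)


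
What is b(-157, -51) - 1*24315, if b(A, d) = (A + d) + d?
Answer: -24574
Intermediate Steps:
b(A, d) = A + 2*d
b(-157, -51) - 1*24315 = (-157 + 2*(-51)) - 1*24315 = (-157 - 102) - 24315 = -259 - 24315 = -24574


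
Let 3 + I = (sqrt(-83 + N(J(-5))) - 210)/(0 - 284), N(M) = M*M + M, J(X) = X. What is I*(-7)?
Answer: 2247/142 + 21*I*sqrt(7)/284 ≈ 15.824 + 0.19564*I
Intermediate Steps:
N(M) = M + M**2 (N(M) = M**2 + M = M + M**2)
I = -321/142 - 3*I*sqrt(7)/284 (I = -3 + (sqrt(-83 - 5*(1 - 5)) - 210)/(0 - 284) = -3 + (sqrt(-83 - 5*(-4)) - 210)/(-284) = -3 + (sqrt(-83 + 20) - 210)*(-1/284) = -3 + (sqrt(-63) - 210)*(-1/284) = -3 + (3*I*sqrt(7) - 210)*(-1/284) = -3 + (-210 + 3*I*sqrt(7))*(-1/284) = -3 + (105/142 - 3*I*sqrt(7)/284) = -321/142 - 3*I*sqrt(7)/284 ≈ -2.2606 - 0.027948*I)
I*(-7) = (-321/142 - 3*I*sqrt(7)/284)*(-7) = 2247/142 + 21*I*sqrt(7)/284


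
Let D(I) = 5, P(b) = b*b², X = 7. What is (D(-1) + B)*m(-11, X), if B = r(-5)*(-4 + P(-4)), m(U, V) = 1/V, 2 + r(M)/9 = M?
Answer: 4289/7 ≈ 612.71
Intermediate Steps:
r(M) = -18 + 9*M
P(b) = b³
B = 4284 (B = (-18 + 9*(-5))*(-4 + (-4)³) = (-18 - 45)*(-4 - 64) = -63*(-68) = 4284)
(D(-1) + B)*m(-11, X) = (5 + 4284)/7 = 4289*(⅐) = 4289/7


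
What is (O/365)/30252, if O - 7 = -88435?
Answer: -7369/920165 ≈ -0.0080083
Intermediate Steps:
O = -88428 (O = 7 - 88435 = -88428)
(O/365)/30252 = -88428/365/30252 = -88428*1/365*(1/30252) = -88428/365*1/30252 = -7369/920165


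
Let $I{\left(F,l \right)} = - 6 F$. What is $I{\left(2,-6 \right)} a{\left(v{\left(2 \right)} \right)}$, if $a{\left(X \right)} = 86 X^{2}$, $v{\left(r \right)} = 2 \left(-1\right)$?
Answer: $-4128$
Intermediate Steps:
$v{\left(r \right)} = -2$
$I{\left(2,-6 \right)} a{\left(v{\left(2 \right)} \right)} = \left(-6\right) 2 \cdot 86 \left(-2\right)^{2} = - 12 \cdot 86 \cdot 4 = \left(-12\right) 344 = -4128$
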